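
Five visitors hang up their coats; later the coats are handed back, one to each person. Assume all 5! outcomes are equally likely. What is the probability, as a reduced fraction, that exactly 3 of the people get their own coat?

Favorable outcomes: C(5,3)·!2 = 10·1 = 10.
Total outcomes: 5! = 120.
Probability = 10/120 = 1/12.

1/12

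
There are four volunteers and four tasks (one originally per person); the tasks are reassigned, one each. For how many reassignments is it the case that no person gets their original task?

9

By inclusion-exclusion, !4 = Σ (-1)^k · 4!/k! for k=0..4
= 4! - 4!/1! + 4!/2! - 4!/3! + 4!/4!
= 24 - 24 + 12 - 4 + 1
= 9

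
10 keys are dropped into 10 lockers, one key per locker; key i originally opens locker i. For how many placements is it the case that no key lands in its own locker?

1334961

!10 = 10! · Σ_{k=0}^{10} (-1)^k/k!
= 10! - 10!/1! + 10!/2! - 10!/3! + 10!/4! - 10!/5! + 10!/6! - 10!/7! + 10!/8! - 10!/9! + 10!/10!
= 3628800 - 3628800 + 1814400 - 604800 + 151200 - 30240 + 5040 - 720 + 90 - 10 + 1
= 1334961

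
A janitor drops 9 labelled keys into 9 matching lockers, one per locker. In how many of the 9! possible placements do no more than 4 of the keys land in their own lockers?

Sum C(9,i)·!(9-i) for i = 0..4:
  i=0: C(9,0)·!9 = 1·133496 = 133496
  i=1: C(9,1)·!8 = 9·14833 = 133497
  i=2: C(9,2)·!7 = 36·1854 = 66744
  i=3: C(9,3)·!6 = 84·265 = 22260
  i=4: C(9,4)·!5 = 126·44 = 5544
Total = 361541.

361541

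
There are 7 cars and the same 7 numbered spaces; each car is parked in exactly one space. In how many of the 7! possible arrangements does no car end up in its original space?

1854

The subfactorial !7 = [7!/e] (nearest integer).
7! = 5040, and 5040/e ≈ 1854.11, so !7 = 1854.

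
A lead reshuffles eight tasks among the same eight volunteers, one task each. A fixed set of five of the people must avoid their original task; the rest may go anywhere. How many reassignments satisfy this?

21234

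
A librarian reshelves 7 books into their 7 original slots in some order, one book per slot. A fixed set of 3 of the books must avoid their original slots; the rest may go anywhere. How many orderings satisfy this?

Let A_j be the event that the j-th constrained one is fixed. By inclusion-exclusion over the 3 events:
Σ_{j=0}^{3} (-1)^j C(3,j)(7-j)!
= C(3,0)·7! - C(3,1)·6! + C(3,2)·5! - C(3,3)·4!
= 5040 - 2160 + 360 - 24
= 3216

3216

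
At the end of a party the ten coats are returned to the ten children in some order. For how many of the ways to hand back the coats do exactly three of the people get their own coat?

Choose which 3 of the 10 are fixed: C(10,3) = 120.
The other 7 form a derangement: !7 = 1854.
Total: 120 × 1854 = 222480.

222480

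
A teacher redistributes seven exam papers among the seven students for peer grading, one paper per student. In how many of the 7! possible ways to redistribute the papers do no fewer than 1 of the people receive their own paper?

3186

# with exactly i fixed is C(7,i)·!(7-i); sum over i=1..7:
  i=1: C(7,1)·!6 = 7·265 = 1855
  i=2: C(7,2)·!5 = 21·44 = 924
  i=3: C(7,3)·!4 = 35·9 = 315
  i=4: C(7,4)·!3 = 35·2 = 70
  i=5: C(7,5)·!2 = 21·1 = 21
  i=6: C(7,6)·!1 = 7·0 = 0
  i=7: C(7,7)·!0 = 1·1 = 1
Total = 3186.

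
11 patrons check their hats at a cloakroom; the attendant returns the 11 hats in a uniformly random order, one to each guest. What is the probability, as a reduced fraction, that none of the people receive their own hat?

Favorable outcomes: !11 = 14684570.
Total outcomes: 11! = 39916800.
Probability = 14684570/39916800 = 1468457/3991680.

1468457/3991680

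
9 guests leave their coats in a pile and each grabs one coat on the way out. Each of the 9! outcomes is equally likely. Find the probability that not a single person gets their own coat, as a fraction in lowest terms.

16687/45360

Favorable outcomes: !9 = 133496.
Total outcomes: 9! = 362880.
Probability = 133496/362880 = 16687/45360.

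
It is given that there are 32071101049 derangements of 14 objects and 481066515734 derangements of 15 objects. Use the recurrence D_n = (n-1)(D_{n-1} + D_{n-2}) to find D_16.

D_16 = (16-1)·(D_15 + D_14) = 15·(481066515734 + 32071101049) = 15·513137616783 = 7697064251745.

7697064251745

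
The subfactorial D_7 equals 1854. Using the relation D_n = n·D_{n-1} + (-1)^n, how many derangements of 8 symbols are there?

14833

D_8 = 8·1854 + 1 = 14833.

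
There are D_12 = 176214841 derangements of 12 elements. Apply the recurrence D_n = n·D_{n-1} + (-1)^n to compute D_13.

2290792932

D_13 = 13·176214841 - 1 = 2290792932.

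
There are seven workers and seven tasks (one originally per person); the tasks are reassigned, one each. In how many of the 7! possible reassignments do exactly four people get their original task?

Pick the 4 fixed positions: C(7,4) = 35 ways.
The remaining 3 must be deranged: !3 = 2.
Total: 35 × 2 = 70.

70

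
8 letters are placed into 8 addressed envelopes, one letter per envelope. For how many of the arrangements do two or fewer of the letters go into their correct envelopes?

37085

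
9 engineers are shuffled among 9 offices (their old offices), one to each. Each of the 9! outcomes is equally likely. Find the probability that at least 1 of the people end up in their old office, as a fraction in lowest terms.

Favorable outcomes: Σ_{i≥1} C(9,i)·!(9-i) = 9·14833 + 36·1854 + 84·265 + 126·44 + 126·9 + 84·2 + 36·1 + 9·0 + 1·1 = 229384.
Total outcomes: 9! = 362880.
Probability = 229384/362880 = 28673/45360.

28673/45360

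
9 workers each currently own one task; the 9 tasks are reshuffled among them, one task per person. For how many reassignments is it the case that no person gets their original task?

133496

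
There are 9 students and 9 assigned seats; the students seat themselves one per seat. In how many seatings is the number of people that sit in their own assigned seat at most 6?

362843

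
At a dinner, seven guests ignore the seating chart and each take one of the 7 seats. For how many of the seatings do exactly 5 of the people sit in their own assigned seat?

21

Choose which 5 of the 7 are fixed: C(7,5) = 21.
The remaining 2 must be deranged: !2 = 1.
Total: 21 × 1 = 21.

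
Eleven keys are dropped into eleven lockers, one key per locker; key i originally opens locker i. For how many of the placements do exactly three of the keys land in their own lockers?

Pick the 3 fixed positions: C(11,3) = 165 ways.
The remaining 8 must be deranged: !8 = 14833.
Total: 165 × 14833 = 2447445.

2447445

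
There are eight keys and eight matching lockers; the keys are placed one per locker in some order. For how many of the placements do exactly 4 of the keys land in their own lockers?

Choose which 4 of the 8 are fixed: C(8,4) = 70.
The other 4 form a derangement: !4 = 9.
Total: 70 × 9 = 630.

630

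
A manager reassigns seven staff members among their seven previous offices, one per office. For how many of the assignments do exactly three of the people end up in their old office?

315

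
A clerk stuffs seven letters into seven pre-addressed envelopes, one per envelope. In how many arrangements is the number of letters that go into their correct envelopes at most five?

5039

# with exactly i fixed is C(7,i)·!(7-i); sum over i=0..5:
  i=0: C(7,0)·!7 = 1·1854 = 1854
  i=1: C(7,1)·!6 = 7·265 = 1855
  i=2: C(7,2)·!5 = 21·44 = 924
  i=3: C(7,3)·!4 = 35·9 = 315
  i=4: C(7,4)·!3 = 35·2 = 70
  i=5: C(7,5)·!2 = 21·1 = 21
Total = 5039.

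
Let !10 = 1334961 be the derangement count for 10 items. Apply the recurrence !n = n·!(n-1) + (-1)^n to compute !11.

14684570

!11 = 11·1334961 - 1 = 14684570.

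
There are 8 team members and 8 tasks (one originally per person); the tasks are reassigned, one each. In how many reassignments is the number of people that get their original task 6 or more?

29

# with exactly i fixed is C(8,i)·!(8-i); sum over i=6..8:
  i=6: C(8,6)·!2 = 28·1 = 28
  i=7: C(8,7)·!1 = 8·0 = 0
  i=8: C(8,8)·!0 = 1·1 = 1
Total = 29.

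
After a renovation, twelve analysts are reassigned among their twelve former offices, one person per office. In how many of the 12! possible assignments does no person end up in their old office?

!12 is the nearest integer to 12!/e.
12! = 479001600, and 479001600/e ≈ 176214840.93, so !12 = 176214841.

176214841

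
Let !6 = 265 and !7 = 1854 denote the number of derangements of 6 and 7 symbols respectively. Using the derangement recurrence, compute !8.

!8 = (8-1)·(!7 + !6) = 7·(1854 + 265) = 7·2119 = 14833.

14833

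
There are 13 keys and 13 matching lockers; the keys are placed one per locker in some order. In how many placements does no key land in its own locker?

Use !n = (n-1)(!(n-1) + !(n-2)).
!13 = 12·(176214841 + 14684570) = 12·190899411 = 2290792932

2290792932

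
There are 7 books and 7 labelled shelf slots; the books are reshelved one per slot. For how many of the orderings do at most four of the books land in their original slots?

5018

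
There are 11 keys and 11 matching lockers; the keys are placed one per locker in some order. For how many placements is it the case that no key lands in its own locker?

The subfactorial !11 = [11!/e] (nearest integer).
11! = 39916800, and 39916800/e ≈ 14684570.08, so !11 = 14684570.

14684570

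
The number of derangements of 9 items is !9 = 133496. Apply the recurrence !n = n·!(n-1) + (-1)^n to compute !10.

1334961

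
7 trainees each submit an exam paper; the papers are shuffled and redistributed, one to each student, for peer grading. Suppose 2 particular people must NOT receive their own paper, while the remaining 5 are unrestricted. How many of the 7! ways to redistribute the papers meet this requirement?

Let A_j be the event that the j-th constrained one is fixed. By inclusion-exclusion over the 2 events:
Σ_{j=0}^{2} (-1)^j C(2,j)(7-j)!
= C(2,0)·7! - C(2,1)·6! + C(2,2)·5!
= 5040 - 1440 + 120
= 3720

3720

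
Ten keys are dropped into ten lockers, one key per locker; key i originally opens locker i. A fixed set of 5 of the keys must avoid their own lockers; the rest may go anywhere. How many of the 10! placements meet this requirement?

2170680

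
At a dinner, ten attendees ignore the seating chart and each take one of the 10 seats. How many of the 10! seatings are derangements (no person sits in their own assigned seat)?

Recurrence: !10 = 10·!9 + (-1)^10.
!10 = 10·133496 + 1 = 1334961

1334961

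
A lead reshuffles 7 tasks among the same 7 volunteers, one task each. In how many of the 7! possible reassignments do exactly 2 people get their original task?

924

Pick the 2 fixed positions: C(7,2) = 21 ways.
The remaining 5 must be deranged: !5 = 44.
Total: 21 × 44 = 924.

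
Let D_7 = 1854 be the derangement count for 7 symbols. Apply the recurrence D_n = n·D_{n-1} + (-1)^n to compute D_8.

14833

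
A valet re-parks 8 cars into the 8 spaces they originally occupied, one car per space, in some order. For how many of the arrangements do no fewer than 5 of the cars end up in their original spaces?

141

# with exactly i fixed is C(8,i)·!(8-i); sum over i=5..8:
  i=5: C(8,5)·!3 = 56·2 = 112
  i=6: C(8,6)·!2 = 28·1 = 28
  i=7: C(8,7)·!1 = 8·0 = 0
  i=8: C(8,8)·!0 = 1·1 = 1
Total = 141.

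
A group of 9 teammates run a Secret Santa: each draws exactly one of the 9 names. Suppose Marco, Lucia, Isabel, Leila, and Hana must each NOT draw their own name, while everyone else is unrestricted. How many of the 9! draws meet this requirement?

205056

Let A_j be the event that the j-th constrained one is fixed. By inclusion-exclusion over the 5 events:
Σ_{j=0}^{5} (-1)^j C(5,j)(9-j)!
= C(5,0)·9! - C(5,1)·8! + C(5,2)·7! - C(5,3)·6! + C(5,4)·5! - C(5,5)·4!
= 362880 - 201600 + 50400 - 7200 + 600 - 24
= 205056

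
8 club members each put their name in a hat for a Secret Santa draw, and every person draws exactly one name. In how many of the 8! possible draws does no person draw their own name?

14833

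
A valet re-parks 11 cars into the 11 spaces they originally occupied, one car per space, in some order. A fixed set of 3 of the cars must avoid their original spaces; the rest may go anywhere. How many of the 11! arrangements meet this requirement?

30078720

Inclusion-exclusion on the 3 forbidden self-matches:
Σ_{j=0}^{3} (-1)^j C(3,j)(11-j)!
= C(3,0)·11! - C(3,1)·10! + C(3,2)·9! - C(3,3)·8!
= 39916800 - 10886400 + 1088640 - 40320
= 30078720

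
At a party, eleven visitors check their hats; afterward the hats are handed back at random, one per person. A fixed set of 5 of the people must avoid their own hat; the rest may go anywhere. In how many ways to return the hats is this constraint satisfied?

Inclusion-exclusion on the 5 forbidden self-matches:
Σ_{j=0}^{5} (-1)^j C(5,j)(11-j)!
= C(5,0)·11! - C(5,1)·10! + C(5,2)·9! - C(5,3)·8! + C(5,4)·7! - C(5,5)·6!
= 39916800 - 18144000 + 3628800 - 403200 + 25200 - 720
= 25022880

25022880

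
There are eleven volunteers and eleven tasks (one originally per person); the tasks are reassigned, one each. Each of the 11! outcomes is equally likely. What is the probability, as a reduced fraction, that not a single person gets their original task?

Favorable outcomes: !11 = 14684570.
Total outcomes: 11! = 39916800.
Probability = 14684570/39916800 = 1468457/3991680.

1468457/3991680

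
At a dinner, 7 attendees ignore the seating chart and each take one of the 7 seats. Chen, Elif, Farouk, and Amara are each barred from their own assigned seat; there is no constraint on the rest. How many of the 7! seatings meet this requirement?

2790

Inclusion-exclusion on the 4 forbidden self-matches:
Σ_{j=0}^{4} (-1)^j C(4,j)(7-j)!
= C(4,0)·7! - C(4,1)·6! + C(4,2)·5! - C(4,3)·4! + C(4,4)·3!
= 5040 - 2880 + 720 - 96 + 6
= 2790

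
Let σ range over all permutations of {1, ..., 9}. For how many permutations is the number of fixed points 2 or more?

95887

Sum C(9,i)·!(9-i) for i = 2..9:
  i=2: C(9,2)·!7 = 36·1854 = 66744
  i=3: C(9,3)·!6 = 84·265 = 22260
  i=4: C(9,4)·!5 = 126·44 = 5544
  i=5: C(9,5)·!4 = 126·9 = 1134
  i=6: C(9,6)·!3 = 84·2 = 168
  i=7: C(9,7)·!2 = 36·1 = 36
  i=8: C(9,8)·!1 = 9·0 = 0
  i=9: C(9,9)·!0 = 1·1 = 1
Total = 95887.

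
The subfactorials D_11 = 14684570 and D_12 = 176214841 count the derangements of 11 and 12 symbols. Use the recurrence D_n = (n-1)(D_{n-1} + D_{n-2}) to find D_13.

D_13 = (13-1)·(D_12 + D_11) = 12·(176214841 + 14684570) = 12·190899411 = 2290792932.

2290792932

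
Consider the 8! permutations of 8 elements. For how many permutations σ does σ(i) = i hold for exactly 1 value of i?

Pick the single fixed position: C(8,1) = 8 ways.
The remaining 7 must be deranged: !7 = 1854.
Total: 8 × 1854 = 14832.

14832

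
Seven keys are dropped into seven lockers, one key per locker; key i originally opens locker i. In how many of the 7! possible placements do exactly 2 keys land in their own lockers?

Choose which 2 of the 7 are fixed: C(7,2) = 21.
The other 5 form a derangement: !5 = 44.
Total: 21 × 44 = 924.

924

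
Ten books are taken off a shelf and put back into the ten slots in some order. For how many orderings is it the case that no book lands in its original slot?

!10 is the nearest integer to 10!/e.
10! = 3628800, and 3628800/e ≈ 1334960.92, so !10 = 1334961.

1334961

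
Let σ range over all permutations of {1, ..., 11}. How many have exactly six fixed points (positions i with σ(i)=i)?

20328

Pick the 6 fixed positions: C(11,6) = 462 ways.
The remaining 5 must be deranged: !5 = 44.
Total: 462 × 44 = 20328.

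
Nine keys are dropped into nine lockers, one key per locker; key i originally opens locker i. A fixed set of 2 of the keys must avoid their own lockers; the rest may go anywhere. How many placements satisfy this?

287280

Let A_j be the event that the j-th constrained one is fixed. By inclusion-exclusion over the 2 events:
Σ_{j=0}^{2} (-1)^j C(2,j)(9-j)!
= C(2,0)·9! - C(2,1)·8! + C(2,2)·7!
= 362880 - 80640 + 5040
= 287280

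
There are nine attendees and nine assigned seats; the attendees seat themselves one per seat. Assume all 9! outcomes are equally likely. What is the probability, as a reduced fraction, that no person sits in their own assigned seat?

16687/45360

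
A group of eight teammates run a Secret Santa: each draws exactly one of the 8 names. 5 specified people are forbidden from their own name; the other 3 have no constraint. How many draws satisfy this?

21234

Inclusion-exclusion on the 5 forbidden self-matches:
Σ_{j=0}^{5} (-1)^j C(5,j)(8-j)!
= C(5,0)·8! - C(5,1)·7! + C(5,2)·6! - C(5,3)·5! + C(5,4)·4! - C(5,5)·3!
= 40320 - 25200 + 7200 - 1200 + 120 - 6
= 21234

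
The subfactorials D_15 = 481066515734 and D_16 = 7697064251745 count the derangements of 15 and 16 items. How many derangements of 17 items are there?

130850092279664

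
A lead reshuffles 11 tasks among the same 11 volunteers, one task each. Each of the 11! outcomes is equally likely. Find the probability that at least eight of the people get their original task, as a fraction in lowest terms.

Favorable outcomes: Σ_{i≥8} C(11,i)·!(11-i) = 165·2 + 55·1 + 11·0 + 1·1 = 386.
Total outcomes: 11! = 39916800.
Probability = 386/39916800 = 193/19958400.

193/19958400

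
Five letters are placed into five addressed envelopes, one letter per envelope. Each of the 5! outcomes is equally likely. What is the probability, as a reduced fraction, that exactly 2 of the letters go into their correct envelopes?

Favorable outcomes: C(5,2)·!3 = 10·2 = 20.
Total outcomes: 5! = 120.
Probability = 20/120 = 1/6.

1/6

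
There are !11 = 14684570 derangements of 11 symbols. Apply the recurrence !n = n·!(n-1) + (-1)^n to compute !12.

176214841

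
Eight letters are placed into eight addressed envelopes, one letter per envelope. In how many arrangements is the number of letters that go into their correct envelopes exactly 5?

112

Choose which 5 of the 8 are fixed: C(8,5) = 56.
The other 3 form a derangement: !3 = 2.
Total: 56 × 2 = 112.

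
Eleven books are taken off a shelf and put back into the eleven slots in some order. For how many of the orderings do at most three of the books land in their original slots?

Sum C(11,i)·!(11-i) for i = 0..3:
  i=0: C(11,0)·!11 = 1·14684570 = 14684570
  i=1: C(11,1)·!10 = 11·1334961 = 14684571
  i=2: C(11,2)·!9 = 55·133496 = 7342280
  i=3: C(11,3)·!8 = 165·14833 = 2447445
Total = 39158866.

39158866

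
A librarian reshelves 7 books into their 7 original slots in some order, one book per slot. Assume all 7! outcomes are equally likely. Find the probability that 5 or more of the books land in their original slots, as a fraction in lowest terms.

Favorable outcomes: Σ_{i≥5} C(7,i)·!(7-i) = 21·1 + 7·0 + 1·1 = 22.
Total outcomes: 7! = 5040.
Probability = 22/5040 = 11/2520.

11/2520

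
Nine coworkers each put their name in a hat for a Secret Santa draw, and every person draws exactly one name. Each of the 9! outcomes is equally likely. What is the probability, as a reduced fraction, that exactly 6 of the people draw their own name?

Favorable outcomes: C(9,6)·!3 = 84·2 = 168.
Total outcomes: 9! = 362880.
Probability = 168/362880 = 1/2160.

1/2160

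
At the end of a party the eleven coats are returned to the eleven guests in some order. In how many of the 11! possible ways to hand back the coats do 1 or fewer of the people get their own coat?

# with exactly i fixed is C(11,i)·!(11-i); sum over i=0..1:
  i=0: C(11,0)·!11 = 1·14684570 = 14684570
  i=1: C(11,1)·!10 = 11·1334961 = 14684571
Total = 29369141.

29369141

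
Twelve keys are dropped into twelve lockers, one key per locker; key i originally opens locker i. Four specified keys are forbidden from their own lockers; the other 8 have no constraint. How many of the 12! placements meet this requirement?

Let A_j be the event that the j-th constrained one is fixed. By inclusion-exclusion over the 4 events:
Σ_{j=0}^{4} (-1)^j C(4,j)(12-j)!
= C(4,0)·12! - C(4,1)·11! + C(4,2)·10! - C(4,3)·9! + C(4,4)·8!
= 479001600 - 159667200 + 21772800 - 1451520 + 40320
= 339696000

339696000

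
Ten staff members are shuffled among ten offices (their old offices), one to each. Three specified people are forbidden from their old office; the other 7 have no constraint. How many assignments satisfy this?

2656080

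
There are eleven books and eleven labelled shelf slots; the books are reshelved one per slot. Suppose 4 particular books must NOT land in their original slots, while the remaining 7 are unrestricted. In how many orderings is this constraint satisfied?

27422640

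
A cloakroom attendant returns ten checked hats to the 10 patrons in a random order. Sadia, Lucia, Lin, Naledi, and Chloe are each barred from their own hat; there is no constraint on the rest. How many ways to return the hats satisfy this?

2170680

Inclusion-exclusion on the 5 forbidden self-matches:
Σ_{j=0}^{5} (-1)^j C(5,j)(10-j)!
= C(5,0)·10! - C(5,1)·9! + C(5,2)·8! - C(5,3)·7! + C(5,4)·6! - C(5,5)·5!
= 3628800 - 1814400 + 403200 - 50400 + 3600 - 120
= 2170680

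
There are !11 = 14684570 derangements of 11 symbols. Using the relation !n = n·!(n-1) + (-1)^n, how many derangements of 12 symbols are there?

176214841

!12 = 12·14684570 + 1 = 176214841.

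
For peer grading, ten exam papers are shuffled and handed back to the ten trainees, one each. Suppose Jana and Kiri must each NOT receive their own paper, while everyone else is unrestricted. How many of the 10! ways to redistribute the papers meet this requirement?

2943360

Let A_j be the event that the j-th constrained one is fixed. By inclusion-exclusion over the 2 events:
Σ_{j=0}^{2} (-1)^j C(2,j)(10-j)!
= C(2,0)·10! - C(2,1)·9! + C(2,2)·8!
= 3628800 - 725760 + 40320
= 2943360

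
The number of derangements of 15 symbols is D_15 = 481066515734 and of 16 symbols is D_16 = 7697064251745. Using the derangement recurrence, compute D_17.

D_17 = (17-1)·(D_16 + D_15) = 16·(7697064251745 + 481066515734) = 16·8178130767479 = 130850092279664.

130850092279664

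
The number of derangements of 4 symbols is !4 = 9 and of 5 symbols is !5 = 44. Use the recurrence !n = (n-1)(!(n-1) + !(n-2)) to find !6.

265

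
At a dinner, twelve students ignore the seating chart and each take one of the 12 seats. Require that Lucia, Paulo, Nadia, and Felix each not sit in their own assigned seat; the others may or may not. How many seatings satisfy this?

339696000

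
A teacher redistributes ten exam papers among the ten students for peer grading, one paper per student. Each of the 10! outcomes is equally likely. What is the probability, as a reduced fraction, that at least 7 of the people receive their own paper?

Favorable outcomes: Σ_{i≥7} C(10,i)·!(10-i) = 120·2 + 45·1 + 10·0 + 1·1 = 286.
Total outcomes: 10! = 3628800.
Probability = 286/3628800 = 143/1814400.

143/1814400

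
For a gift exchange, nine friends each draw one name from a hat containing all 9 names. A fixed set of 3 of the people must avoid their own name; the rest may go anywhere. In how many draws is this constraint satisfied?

Inclusion-exclusion on the 3 forbidden self-matches:
Σ_{j=0}^{3} (-1)^j C(3,j)(9-j)!
= C(3,0)·9! - C(3,1)·8! + C(3,2)·7! - C(3,3)·6!
= 362880 - 120960 + 15120 - 720
= 256320

256320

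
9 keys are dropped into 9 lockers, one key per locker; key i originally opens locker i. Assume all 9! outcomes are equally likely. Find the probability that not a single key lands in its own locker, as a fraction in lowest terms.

Favorable outcomes: !9 = 133496.
Total outcomes: 9! = 362880.
Probability = 133496/362880 = 16687/45360.

16687/45360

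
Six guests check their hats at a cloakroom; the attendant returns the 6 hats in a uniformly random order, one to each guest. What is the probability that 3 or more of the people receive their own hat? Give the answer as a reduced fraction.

7/90

Favorable outcomes: Σ_{i≥3} C(6,i)·!(6-i) = 20·2 + 15·1 + 6·0 + 1·1 = 56.
Total outcomes: 6! = 720.
Probability = 56/720 = 7/90.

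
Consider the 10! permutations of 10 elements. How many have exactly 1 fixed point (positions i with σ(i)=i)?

1334960

Choose which one of the 10 is fixed: C(10,1) = 10.
The other 9 form a derangement: !9 = 133496.
Total: 10 × 133496 = 1334960.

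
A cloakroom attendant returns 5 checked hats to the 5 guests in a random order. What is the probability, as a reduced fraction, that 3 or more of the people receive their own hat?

11/120

Favorable outcomes: Σ_{i≥3} C(5,i)·!(5-i) = 10·1 + 5·0 + 1·1 = 11.
Total outcomes: 5! = 120.
Probability = 11/120 = 11/120.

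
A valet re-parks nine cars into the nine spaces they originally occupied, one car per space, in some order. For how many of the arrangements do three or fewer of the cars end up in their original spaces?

Sum C(9,i)·!(9-i) for i = 0..3:
  i=0: C(9,0)·!9 = 1·133496 = 133496
  i=1: C(9,1)·!8 = 9·14833 = 133497
  i=2: C(9,2)·!7 = 36·1854 = 66744
  i=3: C(9,3)·!6 = 84·265 = 22260
Total = 355997.

355997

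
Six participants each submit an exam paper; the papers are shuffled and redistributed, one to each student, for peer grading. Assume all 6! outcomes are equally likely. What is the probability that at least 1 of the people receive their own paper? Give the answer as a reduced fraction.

91/144

Favorable outcomes: Σ_{i≥1} C(6,i)·!(6-i) = 6·44 + 15·9 + 20·2 + 15·1 + 6·0 + 1·1 = 455.
Total outcomes: 6! = 720.
Probability = 455/720 = 91/144.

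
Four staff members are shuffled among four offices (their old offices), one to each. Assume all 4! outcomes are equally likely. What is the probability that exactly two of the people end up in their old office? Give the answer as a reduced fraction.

1/4

Favorable outcomes: C(4,2)·!2 = 6·1 = 6.
Total outcomes: 4! = 24.
Probability = 6/24 = 1/4.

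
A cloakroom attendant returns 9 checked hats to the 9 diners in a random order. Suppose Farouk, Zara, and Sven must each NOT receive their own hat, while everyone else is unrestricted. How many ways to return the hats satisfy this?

256320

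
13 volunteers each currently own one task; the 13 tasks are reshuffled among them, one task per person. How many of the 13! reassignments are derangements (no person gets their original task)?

!13 is the nearest integer to 13!/e.
13! = 6227020800, and 6227020800/e ≈ 2290792932.07, so !13 = 2290792932.

2290792932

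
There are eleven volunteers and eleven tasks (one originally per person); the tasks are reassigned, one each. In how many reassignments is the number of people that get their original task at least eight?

Sum C(11,i)·!(11-i) for i = 8..11:
  i=8: C(11,8)·!3 = 165·2 = 330
  i=9: C(11,9)·!2 = 55·1 = 55
  i=10: C(11,10)·!1 = 11·0 = 0
  i=11: C(11,11)·!0 = 1·1 = 1
Total = 386.

386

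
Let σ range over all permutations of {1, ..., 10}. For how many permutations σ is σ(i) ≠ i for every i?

1334961

!10 = 10! · Σ_{k=0}^{10} (-1)^k/k!
= 10! - 10!/1! + 10!/2! - 10!/3! + 10!/4! - 10!/5! + 10!/6! - 10!/7! + 10!/8! - 10!/9! + 10!/10!
= 3628800 - 3628800 + 1814400 - 604800 + 151200 - 30240 + 5040 - 720 + 90 - 10 + 1
= 1334961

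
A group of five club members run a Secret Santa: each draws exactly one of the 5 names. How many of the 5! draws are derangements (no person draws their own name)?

44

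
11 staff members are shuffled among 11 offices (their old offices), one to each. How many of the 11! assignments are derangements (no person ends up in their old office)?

14684570

!11 = 11! · Σ_{k=0}^{11} (-1)^k/k!
= 11! - 11!/1! + 11!/2! - 11!/3! + 11!/4! - 11!/5! + 11!/6! - 11!/7! + 11!/8! - 11!/9! + 11!/10! - 11!/11!
= 39916800 - 39916800 + 19958400 - 6652800 + 1663200 - 332640 + 55440 - 7920 + 990 - 110 + 11 - 1
= 14684570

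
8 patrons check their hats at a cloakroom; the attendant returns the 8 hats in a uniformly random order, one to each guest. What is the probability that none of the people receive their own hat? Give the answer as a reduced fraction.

Favorable outcomes: !8 = 14833.
Total outcomes: 8! = 40320.
Probability = 14833/40320 = 2119/5760.

2119/5760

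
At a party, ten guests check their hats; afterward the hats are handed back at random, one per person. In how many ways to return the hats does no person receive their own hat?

The subfactorial !10 = [10!/e] (nearest integer).
10! = 3628800, and 3628800/e ≈ 1334960.92, so !10 = 1334961.

1334961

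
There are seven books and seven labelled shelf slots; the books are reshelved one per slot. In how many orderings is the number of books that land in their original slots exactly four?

70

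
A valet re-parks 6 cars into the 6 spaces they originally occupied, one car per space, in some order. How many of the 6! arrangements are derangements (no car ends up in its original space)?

265

Recurrence: !6 = 5·(!5 + !4).
!6 = 5·(44 + 9) = 5·53 = 265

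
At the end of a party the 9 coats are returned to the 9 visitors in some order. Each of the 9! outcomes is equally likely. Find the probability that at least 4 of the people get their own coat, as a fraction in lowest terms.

6883/362880

Favorable outcomes: Σ_{i≥4} C(9,i)·!(9-i) = 126·44 + 126·9 + 84·2 + 36·1 + 9·0 + 1·1 = 6883.
Total outcomes: 9! = 362880.
Probability = 6883/362880 = 6883/362880.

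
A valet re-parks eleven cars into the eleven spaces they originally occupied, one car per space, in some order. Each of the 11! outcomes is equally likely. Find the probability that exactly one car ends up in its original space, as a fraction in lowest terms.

16481/44800

Favorable outcomes: C(11,1)·!10 = 11·1334961 = 14684571.
Total outcomes: 11! = 39916800.
Probability = 14684571/39916800 = 16481/44800.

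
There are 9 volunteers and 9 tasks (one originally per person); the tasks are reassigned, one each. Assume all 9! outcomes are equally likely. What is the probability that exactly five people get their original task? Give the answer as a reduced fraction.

Favorable outcomes: C(9,5)·!4 = 126·9 = 1134.
Total outcomes: 9! = 362880.
Probability = 1134/362880 = 1/320.

1/320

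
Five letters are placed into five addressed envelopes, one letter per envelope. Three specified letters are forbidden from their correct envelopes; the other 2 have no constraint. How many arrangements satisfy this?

64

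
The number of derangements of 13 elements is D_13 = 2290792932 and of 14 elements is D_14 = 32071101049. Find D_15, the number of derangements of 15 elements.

481066515734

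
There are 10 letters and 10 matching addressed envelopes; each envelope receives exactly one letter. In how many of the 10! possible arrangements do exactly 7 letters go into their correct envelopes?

240

Pick the 7 fixed positions: C(10,7) = 120 ways.
The other 3 form a derangement: !3 = 2.
Total: 120 × 2 = 240.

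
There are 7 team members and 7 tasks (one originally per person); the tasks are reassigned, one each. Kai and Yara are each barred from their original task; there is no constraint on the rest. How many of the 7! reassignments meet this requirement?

Inclusion-exclusion on the 2 forbidden self-matches:
Σ_{j=0}^{2} (-1)^j C(2,j)(7-j)!
= C(2,0)·7! - C(2,1)·6! + C(2,2)·5!
= 5040 - 1440 + 120
= 3720

3720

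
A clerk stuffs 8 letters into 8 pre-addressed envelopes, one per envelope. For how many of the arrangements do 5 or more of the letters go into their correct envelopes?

141

Sum C(8,i)·!(8-i) for i = 5..8:
  i=5: C(8,5)·!3 = 56·2 = 112
  i=6: C(8,6)·!2 = 28·1 = 28
  i=7: C(8,7)·!1 = 8·0 = 0
  i=8: C(8,8)·!0 = 1·1 = 1
Total = 141.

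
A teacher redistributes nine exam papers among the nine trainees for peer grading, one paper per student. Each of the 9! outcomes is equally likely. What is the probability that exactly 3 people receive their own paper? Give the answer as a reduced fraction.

53/864

Favorable outcomes: C(9,3)·!6 = 84·265 = 22260.
Total outcomes: 9! = 362880.
Probability = 22260/362880 = 53/864.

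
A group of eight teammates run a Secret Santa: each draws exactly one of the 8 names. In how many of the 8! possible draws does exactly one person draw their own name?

Choose which one of the 8 is fixed: C(8,1) = 8.
The other 7 form a derangement: !7 = 1854.
Total: 8 × 1854 = 14832.

14832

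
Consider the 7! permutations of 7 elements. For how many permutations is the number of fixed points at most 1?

3709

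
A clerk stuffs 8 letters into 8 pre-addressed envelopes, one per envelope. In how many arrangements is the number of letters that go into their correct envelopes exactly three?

Pick the 3 fixed positions: C(8,3) = 56 ways.
The remaining 5 must be deranged: !5 = 44.
Total: 56 × 44 = 2464.

2464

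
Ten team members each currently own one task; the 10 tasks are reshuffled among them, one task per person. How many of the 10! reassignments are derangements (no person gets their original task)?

1334961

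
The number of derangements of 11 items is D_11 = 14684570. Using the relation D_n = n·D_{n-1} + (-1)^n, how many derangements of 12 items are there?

176214841

D_12 = 12·14684570 + 1 = 176214841.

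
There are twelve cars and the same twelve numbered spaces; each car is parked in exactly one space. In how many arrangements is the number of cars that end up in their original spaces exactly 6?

244860

Pick the 6 fixed positions: C(12,6) = 924 ways.
The other 6 form a derangement: !6 = 265.
Total: 924 × 265 = 244860.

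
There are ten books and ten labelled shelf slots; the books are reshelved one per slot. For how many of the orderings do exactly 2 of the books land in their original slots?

Choose which 2 of the 10 are fixed: C(10,2) = 45.
The remaining 8 must be deranged: !8 = 14833.
Total: 45 × 14833 = 667485.

667485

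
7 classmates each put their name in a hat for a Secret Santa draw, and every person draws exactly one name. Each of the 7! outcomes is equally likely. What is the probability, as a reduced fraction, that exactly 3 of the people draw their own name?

1/16

Favorable outcomes: C(7,3)·!4 = 35·9 = 315.
Total outcomes: 7! = 5040.
Probability = 315/5040 = 1/16.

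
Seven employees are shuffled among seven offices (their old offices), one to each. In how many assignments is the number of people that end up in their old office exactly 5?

21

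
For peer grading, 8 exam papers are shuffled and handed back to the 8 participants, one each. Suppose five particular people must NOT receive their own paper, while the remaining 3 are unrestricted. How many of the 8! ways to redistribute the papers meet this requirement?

21234

Inclusion-exclusion on the 5 forbidden self-matches:
Σ_{j=0}^{5} (-1)^j C(5,j)(8-j)!
= C(5,0)·8! - C(5,1)·7! + C(5,2)·6! - C(5,3)·5! + C(5,4)·4! - C(5,5)·3!
= 40320 - 25200 + 7200 - 1200 + 120 - 6
= 21234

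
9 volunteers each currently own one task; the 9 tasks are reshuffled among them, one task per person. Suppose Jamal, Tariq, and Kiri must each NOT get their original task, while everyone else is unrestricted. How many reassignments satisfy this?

256320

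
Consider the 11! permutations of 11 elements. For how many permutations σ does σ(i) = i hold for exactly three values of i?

Pick the 3 fixed positions: C(11,3) = 165 ways.
The other 8 form a derangement: !8 = 14833.
Total: 165 × 14833 = 2447445.

2447445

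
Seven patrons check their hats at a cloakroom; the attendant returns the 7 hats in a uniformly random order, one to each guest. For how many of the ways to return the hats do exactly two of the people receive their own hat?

924

Choose which 2 of the 7 are fixed: C(7,2) = 21.
The remaining 5 must be deranged: !5 = 44.
Total: 21 × 44 = 924.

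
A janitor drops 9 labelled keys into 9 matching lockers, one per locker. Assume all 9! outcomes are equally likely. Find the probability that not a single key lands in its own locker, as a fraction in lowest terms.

Favorable outcomes: !9 = 133496.
Total outcomes: 9! = 362880.
Probability = 133496/362880 = 16687/45360.

16687/45360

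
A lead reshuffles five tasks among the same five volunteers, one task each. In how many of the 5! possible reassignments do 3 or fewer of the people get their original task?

119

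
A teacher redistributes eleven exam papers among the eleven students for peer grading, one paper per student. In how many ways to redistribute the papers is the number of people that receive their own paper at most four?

39770686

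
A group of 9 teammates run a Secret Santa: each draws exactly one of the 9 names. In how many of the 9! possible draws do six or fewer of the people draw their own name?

362843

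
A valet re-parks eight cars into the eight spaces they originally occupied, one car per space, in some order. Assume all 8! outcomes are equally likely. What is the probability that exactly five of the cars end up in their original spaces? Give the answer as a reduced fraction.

Favorable outcomes: C(8,5)·!3 = 56·2 = 112.
Total outcomes: 8! = 40320.
Probability = 112/40320 = 1/360.

1/360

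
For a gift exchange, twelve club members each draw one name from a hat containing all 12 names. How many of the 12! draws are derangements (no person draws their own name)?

!12 = 12! · Σ_{k=0}^{12} (-1)^k/k!
= 12! - 12!/1! + 12!/2! - 12!/3! + 12!/4! - 12!/5! + 12!/6! - 12!/7! + 12!/8! - 12!/9! + 12!/10! - 12!/11! + 12!/12!
= 479001600 - 479001600 + 239500800 - 79833600 + 19958400 - 3991680 + 665280 - 95040 + 11880 - 1320 + 132 - 12 + 1
= 176214841

176214841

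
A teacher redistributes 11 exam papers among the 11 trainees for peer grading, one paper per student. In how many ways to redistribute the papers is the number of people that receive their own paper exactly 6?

20328

Pick the 6 fixed positions: C(11,6) = 462 ways.
The other 5 form a derangement: !5 = 44.
Total: 462 × 44 = 20328.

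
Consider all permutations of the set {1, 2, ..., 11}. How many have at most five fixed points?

39893116

# with exactly i fixed is C(11,i)·!(11-i); sum over i=0..5:
  i=0: C(11,0)·!11 = 1·14684570 = 14684570
  i=1: C(11,1)·!10 = 11·1334961 = 14684571
  i=2: C(11,2)·!9 = 55·133496 = 7342280
  i=3: C(11,3)·!8 = 165·14833 = 2447445
  i=4: C(11,4)·!7 = 330·1854 = 611820
  i=5: C(11,5)·!6 = 462·265 = 122430
Total = 39893116.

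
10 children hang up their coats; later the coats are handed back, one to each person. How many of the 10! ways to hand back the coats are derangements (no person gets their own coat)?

1334961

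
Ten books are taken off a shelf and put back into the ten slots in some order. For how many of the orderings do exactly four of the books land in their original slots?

55650

Choose which 4 of the 10 are fixed: C(10,4) = 210.
The other 6 form a derangement: !6 = 265.
Total: 210 × 265 = 55650.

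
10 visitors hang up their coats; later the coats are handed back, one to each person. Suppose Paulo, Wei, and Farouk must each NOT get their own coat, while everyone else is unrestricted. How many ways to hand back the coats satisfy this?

2656080

Inclusion-exclusion on the 3 forbidden self-matches:
Σ_{j=0}^{3} (-1)^j C(3,j)(10-j)!
= C(3,0)·10! - C(3,1)·9! + C(3,2)·8! - C(3,3)·7!
= 3628800 - 1088640 + 120960 - 5040
= 2656080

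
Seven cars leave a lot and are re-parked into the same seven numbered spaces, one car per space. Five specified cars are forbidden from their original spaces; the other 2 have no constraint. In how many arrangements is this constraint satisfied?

Inclusion-exclusion on the 5 forbidden self-matches:
Σ_{j=0}^{5} (-1)^j C(5,j)(7-j)!
= C(5,0)·7! - C(5,1)·6! + C(5,2)·5! - C(5,3)·4! + C(5,4)·3! - C(5,5)·2!
= 5040 - 3600 + 1200 - 240 + 30 - 2
= 2428

2428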